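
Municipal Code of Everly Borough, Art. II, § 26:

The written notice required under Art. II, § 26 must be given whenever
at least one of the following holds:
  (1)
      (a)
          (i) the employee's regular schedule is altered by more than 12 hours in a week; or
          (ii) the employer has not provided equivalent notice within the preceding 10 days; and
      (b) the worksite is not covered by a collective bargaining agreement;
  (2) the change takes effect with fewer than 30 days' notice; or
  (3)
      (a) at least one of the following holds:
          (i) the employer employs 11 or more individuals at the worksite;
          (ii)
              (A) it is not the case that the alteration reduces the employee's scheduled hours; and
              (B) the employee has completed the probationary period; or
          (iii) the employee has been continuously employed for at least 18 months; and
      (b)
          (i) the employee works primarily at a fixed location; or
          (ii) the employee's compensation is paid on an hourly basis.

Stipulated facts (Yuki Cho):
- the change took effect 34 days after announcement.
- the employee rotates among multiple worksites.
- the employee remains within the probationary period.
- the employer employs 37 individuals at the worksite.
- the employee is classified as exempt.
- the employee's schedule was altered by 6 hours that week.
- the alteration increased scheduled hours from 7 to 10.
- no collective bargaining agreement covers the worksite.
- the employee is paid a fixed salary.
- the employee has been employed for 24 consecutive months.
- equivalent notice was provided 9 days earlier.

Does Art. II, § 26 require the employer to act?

No — not required.

(i) schedule shift > 12h — fails.
(ii) no recent notice — fails.
(a) = F OR F = false.
(b) no CBA — satisfied.
So (1) is not satisfied (F AND T).
(2) < 30 days' notice — not met.
(i) ≥ 11 at site — holds.
(A) not (hours reduced) — met.
(B) past probation — not met.
(ii) = T AND F = false.
(iii) tenure ≥ 18 mo. — holds.
(a) = T OR F OR T = true.
(i) fixed location — fails.
(ii) hourly-paid — not satisfied.
So (b) is not satisfied (F OR F).
So (3) is not satisfied (T AND F).
So Overall is not satisfied (F OR F OR F).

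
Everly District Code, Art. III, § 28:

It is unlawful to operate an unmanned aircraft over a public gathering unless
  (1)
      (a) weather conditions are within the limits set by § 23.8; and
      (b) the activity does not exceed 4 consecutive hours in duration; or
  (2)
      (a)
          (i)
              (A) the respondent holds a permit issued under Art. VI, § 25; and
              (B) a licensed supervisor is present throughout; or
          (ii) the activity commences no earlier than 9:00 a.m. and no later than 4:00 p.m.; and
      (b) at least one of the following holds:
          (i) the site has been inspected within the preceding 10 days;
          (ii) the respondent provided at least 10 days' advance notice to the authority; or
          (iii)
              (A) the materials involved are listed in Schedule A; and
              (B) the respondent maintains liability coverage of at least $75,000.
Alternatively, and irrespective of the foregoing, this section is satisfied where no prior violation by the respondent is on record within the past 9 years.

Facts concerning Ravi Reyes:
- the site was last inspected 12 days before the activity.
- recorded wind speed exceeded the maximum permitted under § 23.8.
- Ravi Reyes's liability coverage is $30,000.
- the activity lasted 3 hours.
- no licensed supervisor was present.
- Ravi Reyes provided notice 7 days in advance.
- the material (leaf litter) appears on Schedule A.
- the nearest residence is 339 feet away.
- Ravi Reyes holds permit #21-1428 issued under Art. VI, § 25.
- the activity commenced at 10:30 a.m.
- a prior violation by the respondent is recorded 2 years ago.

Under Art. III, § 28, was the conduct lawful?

No — unlawful.

(a) weather ok — not satisfied.
(b) ≤ 4 hrs duration — satisfied.
(1): F AND T → false.
(A) holds permit — met.
(B) supervisor present — not satisfied.
So (i) is not satisfied (T AND F).
(ii) start within hours — satisfied.
(a): F OR T → true.
(i) site inspected — not satisfied.
(ii) ≥10 days' notice — fails.
(A) Schedule A material — met.
(B) coverage ≥ $75,000 — fails.
(iii) = T AND F = false.
(b): F OR F OR F → false.
So (2) is not satisfied (T AND F).
Overall: F OR F → false.
Exception (no prior violation) — not satisfied.
Result: main false OR exception false → false.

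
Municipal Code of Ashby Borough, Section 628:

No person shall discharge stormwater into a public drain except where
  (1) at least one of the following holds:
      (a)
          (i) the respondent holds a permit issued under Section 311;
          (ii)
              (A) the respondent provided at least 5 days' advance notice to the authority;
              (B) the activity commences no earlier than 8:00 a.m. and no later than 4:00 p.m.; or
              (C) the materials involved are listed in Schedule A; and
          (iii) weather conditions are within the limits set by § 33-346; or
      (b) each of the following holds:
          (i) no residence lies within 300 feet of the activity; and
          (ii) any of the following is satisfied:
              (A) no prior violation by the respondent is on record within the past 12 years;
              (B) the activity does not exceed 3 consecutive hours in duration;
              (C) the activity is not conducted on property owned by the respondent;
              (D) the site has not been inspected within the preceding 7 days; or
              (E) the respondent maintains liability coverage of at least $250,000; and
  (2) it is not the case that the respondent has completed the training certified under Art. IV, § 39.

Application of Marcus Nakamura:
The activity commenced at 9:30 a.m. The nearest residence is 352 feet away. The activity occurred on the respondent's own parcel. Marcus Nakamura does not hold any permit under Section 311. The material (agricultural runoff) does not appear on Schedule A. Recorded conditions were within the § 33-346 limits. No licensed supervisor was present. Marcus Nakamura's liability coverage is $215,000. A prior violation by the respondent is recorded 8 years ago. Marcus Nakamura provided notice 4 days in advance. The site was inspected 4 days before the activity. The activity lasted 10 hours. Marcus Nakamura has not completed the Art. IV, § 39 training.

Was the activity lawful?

No — unlawful.

(i) holds permit — not met.
(A) ≥5 days' notice — not satisfied.
(B) start within hours — satisfied.
(C) Schedule A material — fails.
(ii) = F OR T OR F = true.
(iii) weather ok — satisfied.
(a): F AND T AND T → false.
(i) no residence in 300 ft — holds.
(A) no prior violation — fails.
(B) ≤ 3 hrs duration — not satisfied.
(C) not (own property) — not satisfied.
(D) not (site inspected) — fails.
(E) coverage ≥ $250,000 — not met.
(ii): F OR F OR F OR F OR F → false.
(b): T AND F → false.
(1): F OR F → false.
(2) not (training certified) — holds.
Overall = F AND T = false.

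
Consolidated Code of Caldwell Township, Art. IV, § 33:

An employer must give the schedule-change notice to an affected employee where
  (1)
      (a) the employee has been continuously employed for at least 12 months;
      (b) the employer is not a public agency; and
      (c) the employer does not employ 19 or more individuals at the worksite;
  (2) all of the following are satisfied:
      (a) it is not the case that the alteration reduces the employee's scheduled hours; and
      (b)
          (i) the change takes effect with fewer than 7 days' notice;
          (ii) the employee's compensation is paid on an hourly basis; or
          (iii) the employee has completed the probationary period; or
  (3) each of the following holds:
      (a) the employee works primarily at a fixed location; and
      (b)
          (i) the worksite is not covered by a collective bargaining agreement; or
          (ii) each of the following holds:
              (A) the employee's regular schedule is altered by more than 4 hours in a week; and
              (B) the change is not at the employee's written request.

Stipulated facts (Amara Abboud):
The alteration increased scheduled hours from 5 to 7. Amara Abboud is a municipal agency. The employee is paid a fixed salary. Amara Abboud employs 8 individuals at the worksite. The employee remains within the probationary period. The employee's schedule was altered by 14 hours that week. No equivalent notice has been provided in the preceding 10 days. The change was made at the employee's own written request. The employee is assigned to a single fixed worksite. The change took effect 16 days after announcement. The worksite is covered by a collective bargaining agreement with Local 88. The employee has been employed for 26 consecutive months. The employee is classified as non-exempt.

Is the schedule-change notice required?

No — not required.

(a) tenure ≥ 12 mo. — met.
(b) not (public agency) — not satisfied.
(c) not (≥ 19 at site) — met.
(1) = T AND F AND T = false.
(a) not (hours reduced) — satisfied.
(i) < 7 days' notice — not satisfied.
(ii) hourly-paid — not satisfied.
(iii) past probation — not satisfied.
So (b) is not satisfied (F OR F OR F).
So (2) is not satisfied (T AND F).
(a) fixed location — holds.
(i) no CBA — not satisfied.
(A) schedule shift > 4h — holds.
(B) not employee-requested — not met.
So (ii) is not satisfied (T AND F).
(b): F OR F → false.
(3): T AND F → false.
Overall: F OR F OR F → false.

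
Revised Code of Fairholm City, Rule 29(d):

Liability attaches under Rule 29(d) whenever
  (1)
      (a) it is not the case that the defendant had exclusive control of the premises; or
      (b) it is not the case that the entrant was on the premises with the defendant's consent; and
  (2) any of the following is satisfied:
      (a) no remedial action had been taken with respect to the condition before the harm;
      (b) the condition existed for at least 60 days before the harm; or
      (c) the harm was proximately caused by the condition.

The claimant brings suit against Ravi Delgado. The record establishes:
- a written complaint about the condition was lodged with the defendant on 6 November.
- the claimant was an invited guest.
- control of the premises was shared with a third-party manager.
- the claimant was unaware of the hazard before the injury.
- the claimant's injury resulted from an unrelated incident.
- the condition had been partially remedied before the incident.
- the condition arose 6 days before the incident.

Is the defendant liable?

No — not liable.

(a) not (exclusive control) — holds.
(b) not (consent to enter) — fails.
(1) = T OR F = true.
(a) no remedial action — not met.
(b) condition ≥60 days old — not satisfied.
(c) proximate cause — not satisfied.
(2): F OR F OR F → false.
So Overall is not satisfied (T AND F).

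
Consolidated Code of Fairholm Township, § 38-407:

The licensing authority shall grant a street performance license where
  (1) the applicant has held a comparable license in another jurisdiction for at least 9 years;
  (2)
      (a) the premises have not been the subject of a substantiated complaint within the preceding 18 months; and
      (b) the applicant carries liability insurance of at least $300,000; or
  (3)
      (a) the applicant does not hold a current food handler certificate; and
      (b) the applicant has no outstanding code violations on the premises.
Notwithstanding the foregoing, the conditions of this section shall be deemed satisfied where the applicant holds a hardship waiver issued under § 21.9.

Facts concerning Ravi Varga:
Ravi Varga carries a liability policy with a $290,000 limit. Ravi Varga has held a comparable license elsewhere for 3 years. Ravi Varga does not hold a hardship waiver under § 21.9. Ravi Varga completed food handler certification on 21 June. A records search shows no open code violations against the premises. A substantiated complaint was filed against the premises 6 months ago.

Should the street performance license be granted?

(1) prior license ≥ 9 yr — fails.
(a) no complaint in 18 mo. — not met.
(b) insurance ≥ $300,000 — not satisfied.
(2): F AND F → false.
(a) not (food handler cert.) — not satisfied.
(b) no code violations — holds.
So (3) is not satisfied (F AND T).
Overall = F OR F OR F = false.
Exception (hardship waiver) — not satisfied.
Result: main false OR exception false → false.

No — denied.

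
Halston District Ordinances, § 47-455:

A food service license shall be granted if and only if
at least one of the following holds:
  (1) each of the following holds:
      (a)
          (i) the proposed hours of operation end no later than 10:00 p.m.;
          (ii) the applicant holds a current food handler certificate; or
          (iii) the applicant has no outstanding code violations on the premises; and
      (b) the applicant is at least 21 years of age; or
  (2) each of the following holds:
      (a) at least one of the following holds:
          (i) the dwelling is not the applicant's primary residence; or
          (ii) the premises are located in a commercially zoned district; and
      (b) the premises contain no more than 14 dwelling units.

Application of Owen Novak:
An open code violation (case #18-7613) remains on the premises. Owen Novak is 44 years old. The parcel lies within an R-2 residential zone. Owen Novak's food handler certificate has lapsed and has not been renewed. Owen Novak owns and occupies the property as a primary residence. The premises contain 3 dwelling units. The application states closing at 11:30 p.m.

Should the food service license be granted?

(i) closes by 10 p.m. — not satisfied.
(ii) food handler cert. — not met.
(iii) no code violations — not satisfied.
So (a) is not satisfied (F OR F OR F).
(b) age ≥ 21 — satisfied.
(1) = F AND T = false.
(i) not (primary residence) — not satisfied.
(ii) commercially zoned — not satisfied.
So (a) is not satisfied (F OR F).
(b) ≤ 14 units — satisfied.
(2): F AND T → false.
So Overall is not satisfied (F OR F).

No — denied.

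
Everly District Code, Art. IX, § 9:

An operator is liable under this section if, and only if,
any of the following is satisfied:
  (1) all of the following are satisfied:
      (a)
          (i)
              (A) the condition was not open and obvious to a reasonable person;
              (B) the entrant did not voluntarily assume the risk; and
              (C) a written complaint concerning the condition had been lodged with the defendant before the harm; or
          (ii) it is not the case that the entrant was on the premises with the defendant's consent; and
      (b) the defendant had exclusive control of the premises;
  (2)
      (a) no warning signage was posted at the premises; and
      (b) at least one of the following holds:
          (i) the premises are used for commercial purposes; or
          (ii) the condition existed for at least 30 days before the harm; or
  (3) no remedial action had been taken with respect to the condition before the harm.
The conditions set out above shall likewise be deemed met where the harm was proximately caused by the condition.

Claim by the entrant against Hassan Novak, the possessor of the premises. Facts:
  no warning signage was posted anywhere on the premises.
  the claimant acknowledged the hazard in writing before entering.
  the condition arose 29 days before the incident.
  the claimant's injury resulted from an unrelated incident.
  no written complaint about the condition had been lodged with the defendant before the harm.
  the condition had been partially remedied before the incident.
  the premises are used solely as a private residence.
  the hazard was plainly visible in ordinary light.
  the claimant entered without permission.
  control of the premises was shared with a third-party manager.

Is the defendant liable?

(A) not open/obvious — not satisfied.
(B) no assumed risk — not met.
(C) complaint lodged — fails.
(i): F AND F AND F → false.
(ii) not (consent to enter) — met.
(a) = F OR T = true.
(b) exclusive control — fails.
So (1) is not satisfied (T AND F).
(a) no signage posted — met.
(i) commercial use — fails.
(ii) condition ≥30 days old — not satisfied.
(b) = F OR F = false.
(2) = T AND F = false.
(3) no remedial action — not satisfied.
Overall = F OR F OR F = false.
Exception (proximate cause) — not satisfied.
Result: main false OR exception false → false.

No — not liable.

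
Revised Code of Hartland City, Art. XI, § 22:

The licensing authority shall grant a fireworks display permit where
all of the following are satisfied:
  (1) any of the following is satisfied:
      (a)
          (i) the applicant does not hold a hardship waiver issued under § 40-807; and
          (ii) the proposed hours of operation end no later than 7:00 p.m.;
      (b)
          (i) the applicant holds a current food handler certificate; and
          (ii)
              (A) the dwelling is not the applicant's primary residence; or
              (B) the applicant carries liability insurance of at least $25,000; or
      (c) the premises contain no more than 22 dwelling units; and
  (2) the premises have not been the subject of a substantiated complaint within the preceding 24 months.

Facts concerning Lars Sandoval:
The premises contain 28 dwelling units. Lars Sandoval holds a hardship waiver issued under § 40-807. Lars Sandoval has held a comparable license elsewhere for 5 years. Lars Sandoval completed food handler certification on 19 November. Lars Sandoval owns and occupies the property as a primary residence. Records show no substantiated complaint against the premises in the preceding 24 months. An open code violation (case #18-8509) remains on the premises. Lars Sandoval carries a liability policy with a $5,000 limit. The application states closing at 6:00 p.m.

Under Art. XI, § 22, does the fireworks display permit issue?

No — denied.

(i) not (hardship waiver) — fails.
(ii) closes by 7 p.m. — met.
(a): F AND T → false.
(i) food handler cert. — met.
(A) not (primary residence) — not satisfied.
(B) insurance ≥ $25,000 — not met.
So (ii) is not satisfied (F OR F).
(b) = T AND F = false.
(c) ≤ 22 units — fails.
(1) = F OR F OR F = false.
(2) no complaint in 24 mo. — holds.
Overall: F AND T → false.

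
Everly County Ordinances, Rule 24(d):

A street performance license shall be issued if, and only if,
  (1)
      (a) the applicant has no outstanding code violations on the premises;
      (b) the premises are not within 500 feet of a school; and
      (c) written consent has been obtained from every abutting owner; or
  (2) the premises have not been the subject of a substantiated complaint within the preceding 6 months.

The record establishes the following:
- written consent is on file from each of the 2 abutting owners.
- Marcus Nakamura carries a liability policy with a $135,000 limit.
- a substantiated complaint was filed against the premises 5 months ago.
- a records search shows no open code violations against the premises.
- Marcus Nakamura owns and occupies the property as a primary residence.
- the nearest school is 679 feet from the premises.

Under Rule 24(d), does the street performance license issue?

(a) no code violations — met.
(b) ≥500 ft from school — met.
(c) all abutters consent — met.
(1) = T AND T AND T = true.
(2) no complaint in 6 mo. — fails.
So Overall is satisfied (T OR F).

Yes — granted.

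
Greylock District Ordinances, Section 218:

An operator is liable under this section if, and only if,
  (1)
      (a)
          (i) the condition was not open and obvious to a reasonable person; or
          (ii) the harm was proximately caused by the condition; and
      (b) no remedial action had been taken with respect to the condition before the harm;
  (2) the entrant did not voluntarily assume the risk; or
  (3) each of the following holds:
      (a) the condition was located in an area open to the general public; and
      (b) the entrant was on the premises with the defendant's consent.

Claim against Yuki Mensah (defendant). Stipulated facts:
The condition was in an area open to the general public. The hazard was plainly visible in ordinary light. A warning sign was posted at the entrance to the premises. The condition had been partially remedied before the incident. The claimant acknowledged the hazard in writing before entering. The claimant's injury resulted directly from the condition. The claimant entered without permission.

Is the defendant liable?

(i) not open/obvious — not satisfied.
(ii) proximate cause — satisfied.
(a): F OR T → true.
(b) no remedial action — not met.
So (1) is not satisfied (T AND F).
(2) no assumed risk — not met.
(a) public area — satisfied.
(b) consent to enter — fails.
(3): T AND F → false.
Overall: F OR F OR F → false.

No — not liable.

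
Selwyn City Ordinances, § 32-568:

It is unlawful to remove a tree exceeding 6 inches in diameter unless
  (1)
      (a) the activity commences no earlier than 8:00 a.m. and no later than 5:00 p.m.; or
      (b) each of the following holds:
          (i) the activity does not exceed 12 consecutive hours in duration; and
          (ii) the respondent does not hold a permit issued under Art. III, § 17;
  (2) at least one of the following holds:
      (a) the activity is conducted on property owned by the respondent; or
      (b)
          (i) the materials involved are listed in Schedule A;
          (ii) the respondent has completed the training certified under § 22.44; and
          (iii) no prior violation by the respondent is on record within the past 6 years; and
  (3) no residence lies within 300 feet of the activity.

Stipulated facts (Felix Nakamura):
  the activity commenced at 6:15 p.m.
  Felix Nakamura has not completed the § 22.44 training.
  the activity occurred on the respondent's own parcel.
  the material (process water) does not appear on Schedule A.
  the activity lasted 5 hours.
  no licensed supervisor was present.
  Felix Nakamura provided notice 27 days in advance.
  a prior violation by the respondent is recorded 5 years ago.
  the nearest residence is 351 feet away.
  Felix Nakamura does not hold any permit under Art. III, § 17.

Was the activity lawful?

Yes — lawful.

(a) start within hours — not met.
(i) ≤ 12 hrs duration — met.
(ii) not (holds permit) — holds.
So (b) is satisfied (T AND T).
(1) = F OR T = true.
(a) own property — satisfied.
(i) Schedule A material — not satisfied.
(ii) training certified — not satisfied.
(iii) no prior violation — not met.
(b): F AND F AND F → false.
So (2) is satisfied (T OR F).
(3) no residence in 300 ft — satisfied.
Overall: T AND T AND T → true.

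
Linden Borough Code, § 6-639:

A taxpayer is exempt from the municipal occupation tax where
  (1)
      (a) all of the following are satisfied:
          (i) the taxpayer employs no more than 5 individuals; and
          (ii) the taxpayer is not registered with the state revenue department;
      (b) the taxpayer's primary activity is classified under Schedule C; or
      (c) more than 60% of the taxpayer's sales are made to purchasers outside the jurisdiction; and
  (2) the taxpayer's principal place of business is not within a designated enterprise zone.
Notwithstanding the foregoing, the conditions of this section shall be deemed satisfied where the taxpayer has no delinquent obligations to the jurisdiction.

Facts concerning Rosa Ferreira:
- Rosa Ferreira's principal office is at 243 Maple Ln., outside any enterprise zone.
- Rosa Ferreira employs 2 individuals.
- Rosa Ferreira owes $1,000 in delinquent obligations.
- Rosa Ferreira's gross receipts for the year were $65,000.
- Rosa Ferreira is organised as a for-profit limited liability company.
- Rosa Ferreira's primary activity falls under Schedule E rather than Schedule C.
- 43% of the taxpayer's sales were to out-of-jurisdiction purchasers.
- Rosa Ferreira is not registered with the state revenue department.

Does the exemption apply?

(i) ≤ 5 employees — satisfied.
(ii) not (state-registered) — satisfied.
(a) = T AND T = true.
(b) Schedule C activity — not met.
(c) >60% out-of-jur. sales — fails.
So (1) is satisfied (T OR F OR F).
(2) not (in enterprise zone) — satisfied.
Overall = T AND T = true.
Exception (no delinquency) — not satisfied.
Result: main true OR exception false → true.

Yes — exempt.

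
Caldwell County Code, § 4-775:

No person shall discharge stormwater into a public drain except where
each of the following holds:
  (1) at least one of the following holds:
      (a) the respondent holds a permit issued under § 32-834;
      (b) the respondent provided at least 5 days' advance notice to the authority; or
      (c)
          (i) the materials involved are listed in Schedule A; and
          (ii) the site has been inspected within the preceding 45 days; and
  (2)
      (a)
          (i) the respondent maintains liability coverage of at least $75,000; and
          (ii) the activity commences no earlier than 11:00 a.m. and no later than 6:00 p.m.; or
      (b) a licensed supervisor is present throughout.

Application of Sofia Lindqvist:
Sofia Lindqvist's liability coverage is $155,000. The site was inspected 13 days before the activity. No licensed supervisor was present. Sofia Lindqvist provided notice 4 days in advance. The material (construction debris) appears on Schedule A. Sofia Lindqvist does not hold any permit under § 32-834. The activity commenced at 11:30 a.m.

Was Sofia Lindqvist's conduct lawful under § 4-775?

(a) holds permit — not met.
(b) ≥5 days' notice — not met.
(i) Schedule A material — satisfied.
(ii) site inspected — holds.
(c): T AND T → true.
(1) = F OR F OR T = true.
(i) coverage ≥ $75,000 — holds.
(ii) start within hours — holds.
So (a) is satisfied (T AND T).
(b) supervisor present — fails.
So (2) is satisfied (T OR F).
Overall: T AND T → true.

Yes — lawful.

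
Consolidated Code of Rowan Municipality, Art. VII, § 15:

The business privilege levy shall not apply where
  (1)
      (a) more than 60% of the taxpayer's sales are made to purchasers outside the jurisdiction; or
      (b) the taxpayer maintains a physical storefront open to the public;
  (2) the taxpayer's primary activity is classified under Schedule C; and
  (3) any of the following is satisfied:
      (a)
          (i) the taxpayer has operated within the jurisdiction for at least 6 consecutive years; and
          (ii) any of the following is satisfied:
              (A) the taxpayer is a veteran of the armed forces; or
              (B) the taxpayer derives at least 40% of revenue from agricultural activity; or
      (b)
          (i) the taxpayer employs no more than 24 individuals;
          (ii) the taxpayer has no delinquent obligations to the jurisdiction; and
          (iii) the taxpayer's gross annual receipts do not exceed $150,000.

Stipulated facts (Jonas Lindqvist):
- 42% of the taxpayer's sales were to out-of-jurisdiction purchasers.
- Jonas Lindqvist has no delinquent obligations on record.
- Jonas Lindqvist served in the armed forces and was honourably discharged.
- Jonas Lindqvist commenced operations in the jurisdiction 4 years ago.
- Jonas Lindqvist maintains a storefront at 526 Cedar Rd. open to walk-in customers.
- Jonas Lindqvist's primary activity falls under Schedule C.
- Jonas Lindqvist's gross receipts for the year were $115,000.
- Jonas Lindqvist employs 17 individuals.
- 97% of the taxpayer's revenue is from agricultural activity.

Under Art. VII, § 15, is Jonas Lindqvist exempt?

(a) >60% out-of-jur. sales — not met.
(b) has storefront — satisfied.
So (1) is satisfied (F OR T).
(2) Schedule C activity — met.
(i) ≥ 6 yrs in jurisdiction — not met.
(A) veteran — satisfied.
(B) ≥40% agricultural — holds.
So (ii) is satisfied (T OR T).
So (a) is not satisfied (F AND T).
(i) ≤ 24 employees — holds.
(ii) no delinquency — holds.
(iii) receipts ≤ $150,000 — met.
(b): T AND T AND T → true.
(3): F OR T → true.
Overall: T AND T AND T → true.

Yes — exempt.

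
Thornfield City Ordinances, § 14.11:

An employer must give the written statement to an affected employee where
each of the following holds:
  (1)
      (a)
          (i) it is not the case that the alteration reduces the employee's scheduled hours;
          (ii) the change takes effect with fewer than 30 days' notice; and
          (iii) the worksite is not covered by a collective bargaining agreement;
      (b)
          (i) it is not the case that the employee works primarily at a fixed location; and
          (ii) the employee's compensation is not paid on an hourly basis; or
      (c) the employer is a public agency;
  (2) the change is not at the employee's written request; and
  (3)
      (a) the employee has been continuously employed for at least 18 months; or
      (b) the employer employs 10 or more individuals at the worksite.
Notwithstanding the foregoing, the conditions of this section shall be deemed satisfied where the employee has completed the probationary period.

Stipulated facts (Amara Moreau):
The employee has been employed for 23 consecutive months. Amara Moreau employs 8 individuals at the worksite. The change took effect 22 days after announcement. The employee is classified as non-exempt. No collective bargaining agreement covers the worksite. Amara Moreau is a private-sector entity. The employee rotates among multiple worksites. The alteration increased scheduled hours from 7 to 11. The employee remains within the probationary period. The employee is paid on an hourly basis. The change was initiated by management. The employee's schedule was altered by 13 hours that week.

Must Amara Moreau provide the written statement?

Yes — required.

(i) not (hours reduced) — satisfied.
(ii) < 30 days' notice — holds.
(iii) no CBA — holds.
So (a) is satisfied (T AND T AND T).
(i) not (fixed location) — met.
(ii) not (hourly-paid) — fails.
(b) = T AND F = false.
(c) public agency — not satisfied.
(1): T OR F OR F → true.
(2) not employee-requested — satisfied.
(a) tenure ≥ 18 mo. — holds.
(b) ≥ 10 at site — fails.
(3) = T OR F = true.
Overall = T AND T AND T = true.
Exception (past probation) — not satisfied.
Result: main true OR exception false → true.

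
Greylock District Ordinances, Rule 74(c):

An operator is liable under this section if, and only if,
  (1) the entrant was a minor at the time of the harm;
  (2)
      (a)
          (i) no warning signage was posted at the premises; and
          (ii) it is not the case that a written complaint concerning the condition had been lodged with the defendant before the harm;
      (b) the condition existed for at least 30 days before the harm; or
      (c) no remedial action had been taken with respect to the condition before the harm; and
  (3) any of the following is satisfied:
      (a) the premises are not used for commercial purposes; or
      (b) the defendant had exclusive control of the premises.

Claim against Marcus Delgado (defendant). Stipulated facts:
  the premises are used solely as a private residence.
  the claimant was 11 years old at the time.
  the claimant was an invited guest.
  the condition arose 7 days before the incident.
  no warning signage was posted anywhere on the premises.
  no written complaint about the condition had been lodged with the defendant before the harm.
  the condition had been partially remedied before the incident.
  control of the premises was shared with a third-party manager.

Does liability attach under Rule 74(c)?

Yes — liable.

(1) entrant a minor — satisfied.
(i) no signage posted — holds.
(ii) not (complaint lodged) — met.
(a) = T AND T = true.
(b) condition ≥30 days old — fails.
(c) no remedial action — fails.
So (2) is satisfied (T OR F OR F).
(a) not (commercial use) — holds.
(b) exclusive control — fails.
(3): T OR F → true.
So Overall is satisfied (T AND T AND T).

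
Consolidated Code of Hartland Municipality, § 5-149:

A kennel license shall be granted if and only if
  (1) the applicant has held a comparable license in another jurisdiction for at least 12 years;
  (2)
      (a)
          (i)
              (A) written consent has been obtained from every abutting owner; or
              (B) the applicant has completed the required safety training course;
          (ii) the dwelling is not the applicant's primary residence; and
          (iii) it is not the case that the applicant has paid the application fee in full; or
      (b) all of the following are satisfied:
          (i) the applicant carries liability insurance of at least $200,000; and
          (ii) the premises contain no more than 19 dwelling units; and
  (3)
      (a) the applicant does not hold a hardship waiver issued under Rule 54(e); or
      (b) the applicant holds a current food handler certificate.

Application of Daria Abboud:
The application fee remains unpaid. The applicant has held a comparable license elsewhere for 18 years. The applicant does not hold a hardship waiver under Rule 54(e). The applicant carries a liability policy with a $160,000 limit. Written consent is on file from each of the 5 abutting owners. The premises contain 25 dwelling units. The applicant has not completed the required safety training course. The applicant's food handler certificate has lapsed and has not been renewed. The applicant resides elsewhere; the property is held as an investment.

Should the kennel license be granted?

(1) prior license ≥ 12 yr — met.
(A) all abutters consent — met.
(B) safety training — not satisfied.
(i): T OR F → true.
(ii) not (primary residence) — satisfied.
(iii) not (fee paid) — holds.
(a): T AND T AND T → true.
(i) insurance ≥ $200,000 — not met.
(ii) ≤ 19 units — not met.
(b): F AND F → false.
So (2) is satisfied (T OR F).
(a) not (hardship waiver) — holds.
(b) food handler cert. — fails.
(3) = T OR F = true.
So Overall is satisfied (T AND T AND T).

Yes — granted.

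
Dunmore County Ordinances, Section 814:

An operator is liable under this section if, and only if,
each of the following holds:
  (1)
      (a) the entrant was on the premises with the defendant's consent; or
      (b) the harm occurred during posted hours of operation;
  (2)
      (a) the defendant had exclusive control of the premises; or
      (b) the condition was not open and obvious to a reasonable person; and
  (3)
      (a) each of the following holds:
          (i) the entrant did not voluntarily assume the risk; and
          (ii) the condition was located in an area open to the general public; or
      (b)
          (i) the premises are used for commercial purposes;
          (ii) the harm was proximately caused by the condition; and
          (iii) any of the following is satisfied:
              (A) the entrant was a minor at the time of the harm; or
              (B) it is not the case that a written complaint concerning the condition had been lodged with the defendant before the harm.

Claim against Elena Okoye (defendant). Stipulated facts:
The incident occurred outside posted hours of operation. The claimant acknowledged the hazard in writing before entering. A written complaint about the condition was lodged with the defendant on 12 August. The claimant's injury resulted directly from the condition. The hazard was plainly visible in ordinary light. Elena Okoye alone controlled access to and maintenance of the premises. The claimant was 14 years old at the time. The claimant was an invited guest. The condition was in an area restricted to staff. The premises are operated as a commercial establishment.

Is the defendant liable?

(a) consent to enter — met.
(b) during posted hours — not satisfied.
(1): T OR F → true.
(a) exclusive control — satisfied.
(b) not open/obvious — fails.
(2): T OR F → true.
(i) no assumed risk — not satisfied.
(ii) public area — fails.
(a): F AND F → false.
(i) commercial use — satisfied.
(ii) proximate cause — met.
(A) entrant a minor — holds.
(B) not (complaint lodged) — not satisfied.
So (iii) is satisfied (T OR F).
(b): T AND T AND T → true.
(3): F OR T → true.
So Overall is satisfied (T AND T AND T).

Yes — liable.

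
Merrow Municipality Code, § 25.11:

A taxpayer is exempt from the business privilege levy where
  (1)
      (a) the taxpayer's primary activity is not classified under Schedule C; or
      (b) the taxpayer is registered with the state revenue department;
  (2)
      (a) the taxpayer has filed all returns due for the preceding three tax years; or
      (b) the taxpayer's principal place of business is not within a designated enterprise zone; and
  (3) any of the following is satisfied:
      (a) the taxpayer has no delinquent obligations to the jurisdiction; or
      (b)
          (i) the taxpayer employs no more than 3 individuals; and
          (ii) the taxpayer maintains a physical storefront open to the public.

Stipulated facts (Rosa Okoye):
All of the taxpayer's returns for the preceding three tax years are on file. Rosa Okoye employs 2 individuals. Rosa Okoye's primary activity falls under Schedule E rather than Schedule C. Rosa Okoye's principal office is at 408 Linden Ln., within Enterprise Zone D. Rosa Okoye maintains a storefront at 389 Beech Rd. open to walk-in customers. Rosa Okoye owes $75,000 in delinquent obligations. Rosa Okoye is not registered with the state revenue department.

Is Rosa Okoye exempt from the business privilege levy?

(a) not (Schedule C activity) — satisfied.
(b) state-registered — not met.
So (1) is satisfied (T OR F).
(a) returns current — met.
(b) not (in enterprise zone) — fails.
So (2) is satisfied (T OR F).
(a) no delinquency — not met.
(i) ≤ 3 employees — satisfied.
(ii) has storefront — satisfied.
(b): T AND T → true.
So (3) is satisfied (F OR T).
Overall = T AND T AND T = true.

Yes — exempt.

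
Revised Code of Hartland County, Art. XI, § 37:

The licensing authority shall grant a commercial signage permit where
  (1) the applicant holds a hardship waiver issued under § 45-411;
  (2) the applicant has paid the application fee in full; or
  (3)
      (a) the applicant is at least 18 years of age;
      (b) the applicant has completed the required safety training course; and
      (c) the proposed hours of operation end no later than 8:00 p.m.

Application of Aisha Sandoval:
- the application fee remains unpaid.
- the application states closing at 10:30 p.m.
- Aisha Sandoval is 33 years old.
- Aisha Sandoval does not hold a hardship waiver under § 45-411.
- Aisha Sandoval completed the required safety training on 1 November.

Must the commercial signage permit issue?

(1) hardship waiver — fails.
(2) fee paid — not met.
(a) age ≥ 18 — holds.
(b) safety training — met.
(c) closes by 8 p.m. — fails.
(3) = T AND T AND F = false.
So Overall is not satisfied (F OR F OR F).

No — denied.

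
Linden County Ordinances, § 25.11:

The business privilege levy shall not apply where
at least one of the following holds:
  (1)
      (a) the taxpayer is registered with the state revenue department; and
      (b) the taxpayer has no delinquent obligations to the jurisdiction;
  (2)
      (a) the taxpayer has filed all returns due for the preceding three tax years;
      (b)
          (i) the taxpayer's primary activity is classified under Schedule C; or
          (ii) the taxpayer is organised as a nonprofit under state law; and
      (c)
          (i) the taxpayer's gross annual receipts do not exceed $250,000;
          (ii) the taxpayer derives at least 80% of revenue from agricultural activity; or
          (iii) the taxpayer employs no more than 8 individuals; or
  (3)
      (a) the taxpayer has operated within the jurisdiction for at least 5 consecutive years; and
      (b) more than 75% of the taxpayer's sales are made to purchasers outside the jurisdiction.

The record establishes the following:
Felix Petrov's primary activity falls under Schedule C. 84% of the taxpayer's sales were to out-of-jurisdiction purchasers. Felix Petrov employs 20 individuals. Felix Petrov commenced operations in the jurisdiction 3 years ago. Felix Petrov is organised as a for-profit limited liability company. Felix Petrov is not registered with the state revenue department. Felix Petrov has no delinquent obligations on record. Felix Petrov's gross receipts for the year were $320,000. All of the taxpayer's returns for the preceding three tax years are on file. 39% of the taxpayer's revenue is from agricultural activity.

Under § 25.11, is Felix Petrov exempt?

(a) state-registered — not met.
(b) no delinquency — met.
(1): F AND T → false.
(a) returns current — holds.
(i) Schedule C activity — met.
(ii) nonprofit — fails.
So (b) is satisfied (T OR F).
(i) receipts ≤ $250,000 — not met.
(ii) ≥80% agricultural — not satisfied.
(iii) ≤ 8 employees — fails.
(c): F OR F OR F → false.
(2): T AND T AND F → false.
(a) ≥ 5 yrs in jurisdiction — fails.
(b) >75% out-of-jur. sales — satisfied.
(3): F AND T → false.
Overall = F OR F OR F = false.

No — not exempt.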